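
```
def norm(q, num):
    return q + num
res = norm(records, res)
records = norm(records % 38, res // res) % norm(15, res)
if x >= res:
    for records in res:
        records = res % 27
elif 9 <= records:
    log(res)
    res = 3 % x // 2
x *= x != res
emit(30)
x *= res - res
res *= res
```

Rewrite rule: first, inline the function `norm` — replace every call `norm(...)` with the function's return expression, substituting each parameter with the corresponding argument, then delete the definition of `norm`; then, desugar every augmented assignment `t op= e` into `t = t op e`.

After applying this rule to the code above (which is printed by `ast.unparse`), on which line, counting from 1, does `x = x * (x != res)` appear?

Transformed code:
res = records + res
records = (records % 38 + res // res) % (15 + res)
if x >= res:
    for records in res:
        records = res % 27
elif 9 <= records:
    log(res)
    res = 3 % x // 2
x = x * (x != res)
emit(30)
x = x * (res - res)
res = res * res

9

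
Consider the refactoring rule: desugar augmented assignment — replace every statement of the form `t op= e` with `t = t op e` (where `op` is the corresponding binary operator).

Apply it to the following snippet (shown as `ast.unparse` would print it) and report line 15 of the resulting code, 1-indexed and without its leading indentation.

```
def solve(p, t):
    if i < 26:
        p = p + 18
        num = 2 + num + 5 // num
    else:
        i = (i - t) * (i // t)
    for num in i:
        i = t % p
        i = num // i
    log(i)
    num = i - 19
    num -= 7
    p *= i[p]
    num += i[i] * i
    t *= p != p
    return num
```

Transformed code:
def solve(p, t):
    if i < 26:
        p = p + 18
        num = 2 + num + 5 // num
    else:
        i = (i - t) * (i // t)
    for num in i:
        i = t % p
        i = num // i
    log(i)
    num = i - 19
    num = num - 7
    p = p * i[p]
    num = num + i[i] * i
    t = t * (p != p)
    return num

t = t * (p != p)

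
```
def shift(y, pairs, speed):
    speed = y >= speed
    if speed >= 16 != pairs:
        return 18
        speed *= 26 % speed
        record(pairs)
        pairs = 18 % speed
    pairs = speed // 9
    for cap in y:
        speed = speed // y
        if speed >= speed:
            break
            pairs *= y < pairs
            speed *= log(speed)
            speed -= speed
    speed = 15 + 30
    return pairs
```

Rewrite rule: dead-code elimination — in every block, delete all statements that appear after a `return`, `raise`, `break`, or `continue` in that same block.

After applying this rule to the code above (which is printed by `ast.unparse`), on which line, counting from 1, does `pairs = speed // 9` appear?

5

Transformed code:
def shift(y, pairs, speed):
    speed = y >= speed
    if speed >= 16 != pairs:
        return 18
    pairs = speed // 9
    for cap in y:
        speed = speed // y
        if speed >= speed:
            break
    speed = 15 + 30
    return pairs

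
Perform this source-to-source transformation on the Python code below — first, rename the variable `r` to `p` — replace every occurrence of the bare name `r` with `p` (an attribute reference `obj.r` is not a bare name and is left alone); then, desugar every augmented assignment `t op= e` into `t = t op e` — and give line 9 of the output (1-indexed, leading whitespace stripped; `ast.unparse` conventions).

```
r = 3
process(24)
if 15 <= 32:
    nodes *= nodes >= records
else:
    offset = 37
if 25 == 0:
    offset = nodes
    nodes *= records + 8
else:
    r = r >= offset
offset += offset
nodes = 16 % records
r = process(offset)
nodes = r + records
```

Transformed code:
p = 3
process(24)
if 15 <= 32:
    nodes = nodes * (nodes >= records)
else:
    offset = 37
if 25 == 0:
    offset = nodes
    nodes = nodes * (records + 8)
else:
    p = p >= offset
offset = offset + offset
nodes = 16 % records
p = process(offset)
nodes = p + records

nodes = nodes * (records + 8)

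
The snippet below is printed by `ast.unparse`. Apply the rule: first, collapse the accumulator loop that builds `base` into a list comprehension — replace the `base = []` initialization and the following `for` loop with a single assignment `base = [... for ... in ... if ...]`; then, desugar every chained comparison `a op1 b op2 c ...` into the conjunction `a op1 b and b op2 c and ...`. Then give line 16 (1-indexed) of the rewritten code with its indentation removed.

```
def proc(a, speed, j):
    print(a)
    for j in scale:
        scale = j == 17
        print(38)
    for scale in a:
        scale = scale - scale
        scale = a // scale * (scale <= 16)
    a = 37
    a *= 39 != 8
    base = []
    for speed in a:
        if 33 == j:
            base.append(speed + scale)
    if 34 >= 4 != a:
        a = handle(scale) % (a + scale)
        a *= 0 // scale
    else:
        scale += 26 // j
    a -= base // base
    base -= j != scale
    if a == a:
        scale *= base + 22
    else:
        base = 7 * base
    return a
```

Transformed code:
def proc(a, speed, j):
    print(a)
    for j in scale:
        scale = j == 17
        print(38)
    for scale in a:
        scale = scale - scale
        scale = a // scale * (scale <= 16)
    a = 37
    a *= 39 != 8
    base = [speed + scale for speed in a if 33 == j]
    if 34 >= 4 and 4 != a:
        a = handle(scale) % (a + scale)
        a *= 0 // scale
    else:
        scale += 26 // j
    a -= base // base
    base -= j != scale
    if a == a:
        scale *= base + 22
    else:
        base = 7 * base
    return a

scale += 26 // j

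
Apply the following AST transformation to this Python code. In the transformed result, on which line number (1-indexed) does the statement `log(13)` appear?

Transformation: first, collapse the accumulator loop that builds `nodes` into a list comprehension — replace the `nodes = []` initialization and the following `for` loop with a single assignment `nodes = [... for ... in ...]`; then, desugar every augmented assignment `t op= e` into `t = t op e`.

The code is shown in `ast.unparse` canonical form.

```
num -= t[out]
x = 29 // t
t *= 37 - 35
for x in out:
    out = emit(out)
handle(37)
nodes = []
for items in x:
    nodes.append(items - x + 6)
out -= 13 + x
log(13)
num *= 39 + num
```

Transformed code:
num = num - t[out]
x = 29 // t
t = t * (37 - 35)
for x in out:
    out = emit(out)
handle(37)
nodes = [items - x + 6 for items in x]
out = out - (13 + x)
log(13)
num = num * (39 + num)

9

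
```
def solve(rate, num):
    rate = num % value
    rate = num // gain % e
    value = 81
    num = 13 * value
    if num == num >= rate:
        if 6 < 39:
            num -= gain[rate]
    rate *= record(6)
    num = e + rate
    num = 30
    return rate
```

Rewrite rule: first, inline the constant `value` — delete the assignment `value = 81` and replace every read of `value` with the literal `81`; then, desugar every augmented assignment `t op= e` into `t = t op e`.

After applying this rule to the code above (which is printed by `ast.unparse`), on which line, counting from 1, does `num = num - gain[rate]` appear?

Transformed code:
def solve(rate, num):
    rate = num % 81
    rate = num // gain % e
    num = 13 * 81
    if num == num >= rate:
        if 6 < 39:
            num = num - gain[rate]
    rate = rate * record(6)
    num = e + rate
    num = 30
    return rate

7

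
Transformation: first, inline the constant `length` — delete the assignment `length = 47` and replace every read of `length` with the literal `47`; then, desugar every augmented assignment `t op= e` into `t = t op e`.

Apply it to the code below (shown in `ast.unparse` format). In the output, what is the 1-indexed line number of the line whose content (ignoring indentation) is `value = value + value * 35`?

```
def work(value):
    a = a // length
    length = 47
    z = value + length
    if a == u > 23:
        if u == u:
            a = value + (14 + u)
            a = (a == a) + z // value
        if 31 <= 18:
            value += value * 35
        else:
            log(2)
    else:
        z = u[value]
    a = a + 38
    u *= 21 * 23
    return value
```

9

Transformed code:
def work(value):
    a = a // 47
    z = value + 47
    if a == u > 23:
        if u == u:
            a = value + (14 + u)
            a = (a == a) + z // value
        if 31 <= 18:
            value = value + value * 35
        else:
            log(2)
    else:
        z = u[value]
    a = a + 38
    u = u * (21 * 23)
    return value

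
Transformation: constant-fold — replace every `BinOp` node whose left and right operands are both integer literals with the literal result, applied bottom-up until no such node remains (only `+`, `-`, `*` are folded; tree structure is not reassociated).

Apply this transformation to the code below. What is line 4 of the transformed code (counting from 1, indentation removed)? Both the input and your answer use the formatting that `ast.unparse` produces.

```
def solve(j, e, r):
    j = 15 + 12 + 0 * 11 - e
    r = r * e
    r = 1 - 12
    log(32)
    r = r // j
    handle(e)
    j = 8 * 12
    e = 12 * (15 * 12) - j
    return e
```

Transformed code:
def solve(j, e, r):
    j = 27 - e
    r = r * e
    r = -11
    log(32)
    r = r // j
    handle(e)
    j = 96
    e = 2160 - j
    return e

r = -11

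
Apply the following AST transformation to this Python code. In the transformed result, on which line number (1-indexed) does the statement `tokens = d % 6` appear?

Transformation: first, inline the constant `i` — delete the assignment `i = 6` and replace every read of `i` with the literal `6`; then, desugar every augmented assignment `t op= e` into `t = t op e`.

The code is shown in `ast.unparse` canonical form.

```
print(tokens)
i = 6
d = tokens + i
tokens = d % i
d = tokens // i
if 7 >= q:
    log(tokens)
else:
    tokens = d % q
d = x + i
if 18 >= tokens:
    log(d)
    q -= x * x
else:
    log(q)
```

3

Transformed code:
print(tokens)
d = tokens + 6
tokens = d % 6
d = tokens // 6
if 7 >= q:
    log(tokens)
else:
    tokens = d % q
d = x + 6
if 18 >= tokens:
    log(d)
    q = q - x * x
else:
    log(q)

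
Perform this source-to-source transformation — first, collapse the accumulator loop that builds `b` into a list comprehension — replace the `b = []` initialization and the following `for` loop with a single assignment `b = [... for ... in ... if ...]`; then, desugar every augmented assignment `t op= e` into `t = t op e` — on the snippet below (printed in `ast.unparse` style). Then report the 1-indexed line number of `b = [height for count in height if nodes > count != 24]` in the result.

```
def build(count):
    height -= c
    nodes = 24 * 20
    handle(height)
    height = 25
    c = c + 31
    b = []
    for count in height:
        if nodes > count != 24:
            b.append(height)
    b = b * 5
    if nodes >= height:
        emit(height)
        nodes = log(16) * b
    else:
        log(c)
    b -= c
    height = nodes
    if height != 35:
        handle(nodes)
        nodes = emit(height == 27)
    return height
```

7

Transformed code:
def build(count):
    height = height - c
    nodes = 24 * 20
    handle(height)
    height = 25
    c = c + 31
    b = [height for count in height if nodes > count != 24]
    b = b * 5
    if nodes >= height:
        emit(height)
        nodes = log(16) * b
    else:
        log(c)
    b = b - c
    height = nodes
    if height != 35:
        handle(nodes)
        nodes = emit(height == 27)
    return height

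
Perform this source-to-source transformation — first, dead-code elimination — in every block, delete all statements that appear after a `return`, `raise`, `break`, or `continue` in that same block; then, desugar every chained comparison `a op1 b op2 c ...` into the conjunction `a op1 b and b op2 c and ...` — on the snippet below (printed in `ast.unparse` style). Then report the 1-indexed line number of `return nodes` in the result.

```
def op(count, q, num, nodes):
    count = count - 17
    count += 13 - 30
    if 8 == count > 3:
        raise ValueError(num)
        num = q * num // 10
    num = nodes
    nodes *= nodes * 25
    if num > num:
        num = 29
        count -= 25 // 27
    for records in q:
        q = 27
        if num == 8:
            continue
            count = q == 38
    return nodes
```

Transformed code:
def op(count, q, num, nodes):
    count = count - 17
    count += 13 - 30
    if 8 == count and count > 3:
        raise ValueError(num)
    num = nodes
    nodes *= nodes * 25
    if num > num:
        num = 29
        count -= 25 // 27
    for records in q:
        q = 27
        if num == 8:
            continue
    return nodes

15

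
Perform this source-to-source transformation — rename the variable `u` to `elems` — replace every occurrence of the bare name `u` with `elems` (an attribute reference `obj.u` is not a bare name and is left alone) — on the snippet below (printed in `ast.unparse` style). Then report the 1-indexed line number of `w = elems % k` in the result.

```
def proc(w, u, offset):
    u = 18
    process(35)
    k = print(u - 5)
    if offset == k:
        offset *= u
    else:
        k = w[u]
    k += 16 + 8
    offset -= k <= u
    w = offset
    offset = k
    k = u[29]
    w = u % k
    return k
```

Transformed code:
def proc(w, elems, offset):
    elems = 18
    process(35)
    k = print(elems - 5)
    if offset == k:
        offset *= elems
    else:
        k = w[elems]
    k += 16 + 8
    offset -= k <= elems
    w = offset
    offset = k
    k = elems[29]
    w = elems % k
    return k

14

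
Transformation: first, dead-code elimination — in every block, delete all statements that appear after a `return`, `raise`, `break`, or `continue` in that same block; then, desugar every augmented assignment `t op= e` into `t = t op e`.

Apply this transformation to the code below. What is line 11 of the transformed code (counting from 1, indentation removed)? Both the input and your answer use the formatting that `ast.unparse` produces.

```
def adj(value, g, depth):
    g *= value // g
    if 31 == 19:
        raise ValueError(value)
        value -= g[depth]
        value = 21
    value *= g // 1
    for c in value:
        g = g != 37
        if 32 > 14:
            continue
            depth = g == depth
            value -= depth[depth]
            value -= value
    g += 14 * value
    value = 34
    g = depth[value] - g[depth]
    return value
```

value = 34

Transformed code:
def adj(value, g, depth):
    g = g * (value // g)
    if 31 == 19:
        raise ValueError(value)
    value = value * (g // 1)
    for c in value:
        g = g != 37
        if 32 > 14:
            continue
    g = g + 14 * value
    value = 34
    g = depth[value] - g[depth]
    return value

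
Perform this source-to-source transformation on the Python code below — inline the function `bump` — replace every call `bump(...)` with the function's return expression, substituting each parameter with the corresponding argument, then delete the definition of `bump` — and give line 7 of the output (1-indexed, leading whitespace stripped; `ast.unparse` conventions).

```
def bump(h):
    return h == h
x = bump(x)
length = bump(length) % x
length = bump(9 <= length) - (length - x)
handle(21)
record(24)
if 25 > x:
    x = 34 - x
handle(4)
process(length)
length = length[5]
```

x = 34 - x

Transformed code:
x = x == x
length = (length == length) % x
length = ((9 <= length) == (9 <= length)) - (length - x)
handle(21)
record(24)
if 25 > x:
    x = 34 - x
handle(4)
process(length)
length = length[5]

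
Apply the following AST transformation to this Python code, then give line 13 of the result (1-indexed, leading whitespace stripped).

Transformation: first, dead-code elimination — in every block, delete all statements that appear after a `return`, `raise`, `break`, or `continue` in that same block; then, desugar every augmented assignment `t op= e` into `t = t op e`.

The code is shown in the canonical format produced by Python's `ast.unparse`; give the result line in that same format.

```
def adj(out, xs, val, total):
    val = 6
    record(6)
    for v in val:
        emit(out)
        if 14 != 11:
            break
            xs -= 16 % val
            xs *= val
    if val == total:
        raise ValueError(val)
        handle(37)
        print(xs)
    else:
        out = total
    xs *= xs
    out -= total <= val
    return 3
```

Transformed code:
def adj(out, xs, val, total):
    val = 6
    record(6)
    for v in val:
        emit(out)
        if 14 != 11:
            break
    if val == total:
        raise ValueError(val)
    else:
        out = total
    xs = xs * xs
    out = out - (total <= val)
    return 3

out = out - (total <= val)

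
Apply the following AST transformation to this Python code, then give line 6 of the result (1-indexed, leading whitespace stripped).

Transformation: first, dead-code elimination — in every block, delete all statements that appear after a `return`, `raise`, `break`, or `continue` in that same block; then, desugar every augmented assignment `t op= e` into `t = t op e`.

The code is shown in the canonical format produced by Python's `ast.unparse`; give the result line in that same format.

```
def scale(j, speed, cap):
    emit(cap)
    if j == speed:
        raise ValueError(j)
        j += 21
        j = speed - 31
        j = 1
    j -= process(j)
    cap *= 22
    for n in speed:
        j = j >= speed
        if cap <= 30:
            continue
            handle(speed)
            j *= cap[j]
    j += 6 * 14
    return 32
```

Transformed code:
def scale(j, speed, cap):
    emit(cap)
    if j == speed:
        raise ValueError(j)
    j = j - process(j)
    cap = cap * 22
    for n in speed:
        j = j >= speed
        if cap <= 30:
            continue
    j = j + 6 * 14
    return 32

cap = cap * 22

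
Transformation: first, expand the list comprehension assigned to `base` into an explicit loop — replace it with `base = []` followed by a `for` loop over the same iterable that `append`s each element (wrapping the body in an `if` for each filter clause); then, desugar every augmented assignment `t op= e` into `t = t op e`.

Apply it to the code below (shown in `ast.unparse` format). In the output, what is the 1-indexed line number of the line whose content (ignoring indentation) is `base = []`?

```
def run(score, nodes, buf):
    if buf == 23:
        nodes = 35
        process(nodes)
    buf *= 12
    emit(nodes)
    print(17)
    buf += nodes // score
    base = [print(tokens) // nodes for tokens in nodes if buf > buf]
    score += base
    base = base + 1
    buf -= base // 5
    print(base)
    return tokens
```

9

Transformed code:
def run(score, nodes, buf):
    if buf == 23:
        nodes = 35
        process(nodes)
    buf = buf * 12
    emit(nodes)
    print(17)
    buf = buf + nodes // score
    base = []
    for tokens in nodes:
        if buf > buf:
            base.append(print(tokens) // nodes)
    score = score + base
    base = base + 1
    buf = buf - base // 5
    print(base)
    return tokens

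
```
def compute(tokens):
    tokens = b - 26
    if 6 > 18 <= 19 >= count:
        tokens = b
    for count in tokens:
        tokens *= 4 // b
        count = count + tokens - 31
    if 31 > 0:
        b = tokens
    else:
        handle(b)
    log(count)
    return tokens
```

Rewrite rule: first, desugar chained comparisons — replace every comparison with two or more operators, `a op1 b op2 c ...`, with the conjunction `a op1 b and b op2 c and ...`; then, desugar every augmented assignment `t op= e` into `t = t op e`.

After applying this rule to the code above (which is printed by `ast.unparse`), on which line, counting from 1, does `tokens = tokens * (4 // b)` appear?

Transformed code:
def compute(tokens):
    tokens = b - 26
    if 6 > 18 and 18 <= 19 and (19 >= count):
        tokens = b
    for count in tokens:
        tokens = tokens * (4 // b)
        count = count + tokens - 31
    if 31 > 0:
        b = tokens
    else:
        handle(b)
    log(count)
    return tokens

6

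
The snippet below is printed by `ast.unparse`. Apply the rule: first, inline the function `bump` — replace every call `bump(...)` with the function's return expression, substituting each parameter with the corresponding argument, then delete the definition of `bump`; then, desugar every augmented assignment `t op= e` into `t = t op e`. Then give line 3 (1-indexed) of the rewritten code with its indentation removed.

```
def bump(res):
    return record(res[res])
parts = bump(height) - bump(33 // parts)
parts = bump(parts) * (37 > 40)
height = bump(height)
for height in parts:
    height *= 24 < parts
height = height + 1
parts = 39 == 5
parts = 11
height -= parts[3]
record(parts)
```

height = record(height[height])

Transformed code:
parts = record(height[height]) - record((33 // parts)[33 // parts])
parts = record(parts[parts]) * (37 > 40)
height = record(height[height])
for height in parts:
    height = height * (24 < parts)
height = height + 1
parts = 39 == 5
parts = 11
height = height - parts[3]
record(parts)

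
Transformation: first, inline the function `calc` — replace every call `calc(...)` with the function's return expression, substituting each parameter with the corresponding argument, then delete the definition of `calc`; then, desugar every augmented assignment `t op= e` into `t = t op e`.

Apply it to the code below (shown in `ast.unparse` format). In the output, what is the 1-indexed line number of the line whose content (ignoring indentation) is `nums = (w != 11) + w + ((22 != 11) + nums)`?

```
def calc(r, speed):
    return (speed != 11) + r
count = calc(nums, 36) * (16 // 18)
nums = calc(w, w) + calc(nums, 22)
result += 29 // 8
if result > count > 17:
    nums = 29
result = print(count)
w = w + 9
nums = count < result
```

Transformed code:
count = ((36 != 11) + nums) * (16 // 18)
nums = (w != 11) + w + ((22 != 11) + nums)
result = result + 29 // 8
if result > count > 17:
    nums = 29
result = print(count)
w = w + 9
nums = count < result

2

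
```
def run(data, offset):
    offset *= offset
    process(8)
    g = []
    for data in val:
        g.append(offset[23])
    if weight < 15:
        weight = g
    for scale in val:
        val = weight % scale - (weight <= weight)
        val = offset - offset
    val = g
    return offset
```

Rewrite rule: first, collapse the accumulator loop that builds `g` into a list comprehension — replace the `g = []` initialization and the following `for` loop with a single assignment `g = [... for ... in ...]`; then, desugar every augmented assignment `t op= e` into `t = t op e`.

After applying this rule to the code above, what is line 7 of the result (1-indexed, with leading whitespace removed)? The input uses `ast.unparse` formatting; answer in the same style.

Transformed code:
def run(data, offset):
    offset = offset * offset
    process(8)
    g = [offset[23] for data in val]
    if weight < 15:
        weight = g
    for scale in val:
        val = weight % scale - (weight <= weight)
        val = offset - offset
    val = g
    return offset

for scale in val:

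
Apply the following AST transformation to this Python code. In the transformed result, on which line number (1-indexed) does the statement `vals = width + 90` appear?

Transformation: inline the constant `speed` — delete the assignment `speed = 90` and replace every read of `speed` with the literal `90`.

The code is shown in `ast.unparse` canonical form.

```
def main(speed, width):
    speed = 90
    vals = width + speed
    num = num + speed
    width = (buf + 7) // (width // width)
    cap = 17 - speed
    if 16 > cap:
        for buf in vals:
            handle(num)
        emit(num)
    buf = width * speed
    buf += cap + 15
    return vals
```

2

Transformed code:
def main(speed, width):
    vals = width + 90
    num = num + 90
    width = (buf + 7) // (width // width)
    cap = 17 - 90
    if 16 > cap:
        for buf in vals:
            handle(num)
        emit(num)
    buf = width * 90
    buf += cap + 15
    return vals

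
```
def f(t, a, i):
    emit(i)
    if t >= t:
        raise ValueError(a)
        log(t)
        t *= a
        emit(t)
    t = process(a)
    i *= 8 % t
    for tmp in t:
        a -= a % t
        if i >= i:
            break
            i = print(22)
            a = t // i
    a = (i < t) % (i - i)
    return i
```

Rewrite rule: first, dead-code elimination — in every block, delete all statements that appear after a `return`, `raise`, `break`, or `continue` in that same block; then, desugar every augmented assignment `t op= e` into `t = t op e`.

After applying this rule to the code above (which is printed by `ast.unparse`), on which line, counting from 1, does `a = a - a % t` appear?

8

Transformed code:
def f(t, a, i):
    emit(i)
    if t >= t:
        raise ValueError(a)
    t = process(a)
    i = i * (8 % t)
    for tmp in t:
        a = a - a % t
        if i >= i:
            break
    a = (i < t) % (i - i)
    return i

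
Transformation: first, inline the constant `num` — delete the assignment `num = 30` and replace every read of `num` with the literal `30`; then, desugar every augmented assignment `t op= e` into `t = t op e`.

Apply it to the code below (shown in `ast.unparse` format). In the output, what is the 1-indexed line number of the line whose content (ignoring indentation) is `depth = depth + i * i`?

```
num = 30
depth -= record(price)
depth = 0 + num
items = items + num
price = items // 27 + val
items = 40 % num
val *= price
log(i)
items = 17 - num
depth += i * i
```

Transformed code:
depth = depth - record(price)
depth = 0 + 30
items = items + 30
price = items // 27 + val
items = 40 % 30
val = val * price
log(i)
items = 17 - 30
depth = depth + i * i

9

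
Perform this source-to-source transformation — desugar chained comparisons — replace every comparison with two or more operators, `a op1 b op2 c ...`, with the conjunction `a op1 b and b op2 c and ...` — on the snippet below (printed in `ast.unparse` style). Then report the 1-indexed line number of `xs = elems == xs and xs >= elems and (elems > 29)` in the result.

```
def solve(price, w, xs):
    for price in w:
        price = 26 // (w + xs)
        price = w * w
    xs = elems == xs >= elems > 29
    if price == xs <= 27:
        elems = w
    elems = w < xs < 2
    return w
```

5

Transformed code:
def solve(price, w, xs):
    for price in w:
        price = 26 // (w + xs)
        price = w * w
    xs = elems == xs and xs >= elems and (elems > 29)
    if price == xs and xs <= 27:
        elems = w
    elems = w < xs and xs < 2
    return w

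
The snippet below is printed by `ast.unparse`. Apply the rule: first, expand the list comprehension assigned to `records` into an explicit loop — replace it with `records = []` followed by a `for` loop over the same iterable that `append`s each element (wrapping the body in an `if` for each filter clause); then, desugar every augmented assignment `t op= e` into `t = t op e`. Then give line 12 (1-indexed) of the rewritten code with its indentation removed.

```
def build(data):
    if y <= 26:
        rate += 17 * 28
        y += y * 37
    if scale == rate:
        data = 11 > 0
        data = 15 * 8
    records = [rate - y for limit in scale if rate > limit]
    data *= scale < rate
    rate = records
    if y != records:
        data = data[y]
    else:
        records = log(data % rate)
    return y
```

Transformed code:
def build(data):
    if y <= 26:
        rate = rate + 17 * 28
        y = y + y * 37
    if scale == rate:
        data = 11 > 0
        data = 15 * 8
    records = []
    for limit in scale:
        if rate > limit:
            records.append(rate - y)
    data = data * (scale < rate)
    rate = records
    if y != records:
        data = data[y]
    else:
        records = log(data % rate)
    return y

data = data * (scale < rate)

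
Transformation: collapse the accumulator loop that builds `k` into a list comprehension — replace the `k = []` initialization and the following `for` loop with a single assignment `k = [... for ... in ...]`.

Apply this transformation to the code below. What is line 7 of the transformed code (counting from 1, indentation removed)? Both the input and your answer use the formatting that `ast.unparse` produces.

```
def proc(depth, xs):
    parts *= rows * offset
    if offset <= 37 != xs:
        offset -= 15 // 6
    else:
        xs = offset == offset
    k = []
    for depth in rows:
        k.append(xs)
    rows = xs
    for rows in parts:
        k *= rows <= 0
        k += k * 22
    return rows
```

Transformed code:
def proc(depth, xs):
    parts *= rows * offset
    if offset <= 37 != xs:
        offset -= 15 // 6
    else:
        xs = offset == offset
    k = [xs for depth in rows]
    rows = xs
    for rows in parts:
        k *= rows <= 0
        k += k * 22
    return rows

k = [xs for depth in rows]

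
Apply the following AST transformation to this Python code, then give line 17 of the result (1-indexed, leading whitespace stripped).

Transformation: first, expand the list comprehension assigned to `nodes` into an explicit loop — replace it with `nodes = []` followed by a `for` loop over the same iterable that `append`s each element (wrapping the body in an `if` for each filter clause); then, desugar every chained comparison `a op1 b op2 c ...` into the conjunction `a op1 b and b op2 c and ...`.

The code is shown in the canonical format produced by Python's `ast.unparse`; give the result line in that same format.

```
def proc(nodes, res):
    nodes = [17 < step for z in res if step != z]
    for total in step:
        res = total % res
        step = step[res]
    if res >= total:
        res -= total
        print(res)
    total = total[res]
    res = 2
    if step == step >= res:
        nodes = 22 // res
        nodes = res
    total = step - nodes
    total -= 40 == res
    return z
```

total = step - nodes

Transformed code:
def proc(nodes, res):
    nodes = []
    for z in res:
        if step != z:
            nodes.append(17 < step)
    for total in step:
        res = total % res
        step = step[res]
    if res >= total:
        res -= total
        print(res)
    total = total[res]
    res = 2
    if step == step and step >= res:
        nodes = 22 // res
        nodes = res
    total = step - nodes
    total -= 40 == res
    return z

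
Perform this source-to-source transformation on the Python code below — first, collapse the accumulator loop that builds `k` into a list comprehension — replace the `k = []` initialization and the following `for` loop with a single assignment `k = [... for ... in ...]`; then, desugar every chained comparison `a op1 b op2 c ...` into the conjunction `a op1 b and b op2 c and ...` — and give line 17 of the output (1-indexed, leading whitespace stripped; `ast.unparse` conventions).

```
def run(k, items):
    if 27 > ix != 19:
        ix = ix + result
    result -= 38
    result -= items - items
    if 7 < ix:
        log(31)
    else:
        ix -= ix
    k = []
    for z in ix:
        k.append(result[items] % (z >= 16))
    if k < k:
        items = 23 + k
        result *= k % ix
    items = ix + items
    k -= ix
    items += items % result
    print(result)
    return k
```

print(result)

Transformed code:
def run(k, items):
    if 27 > ix and ix != 19:
        ix = ix + result
    result -= 38
    result -= items - items
    if 7 < ix:
        log(31)
    else:
        ix -= ix
    k = [result[items] % (z >= 16) for z in ix]
    if k < k:
        items = 23 + k
        result *= k % ix
    items = ix + items
    k -= ix
    items += items % result
    print(result)
    return k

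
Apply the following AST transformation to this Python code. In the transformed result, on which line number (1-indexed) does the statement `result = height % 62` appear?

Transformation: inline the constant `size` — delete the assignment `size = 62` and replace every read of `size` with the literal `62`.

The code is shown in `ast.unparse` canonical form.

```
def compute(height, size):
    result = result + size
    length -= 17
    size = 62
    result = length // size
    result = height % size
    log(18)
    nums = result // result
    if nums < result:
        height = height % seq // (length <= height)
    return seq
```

5

Transformed code:
def compute(height, size):
    result = result + 62
    length -= 17
    result = length // 62
    result = height % 62
    log(18)
    nums = result // result
    if nums < result:
        height = height % seq // (length <= height)
    return seq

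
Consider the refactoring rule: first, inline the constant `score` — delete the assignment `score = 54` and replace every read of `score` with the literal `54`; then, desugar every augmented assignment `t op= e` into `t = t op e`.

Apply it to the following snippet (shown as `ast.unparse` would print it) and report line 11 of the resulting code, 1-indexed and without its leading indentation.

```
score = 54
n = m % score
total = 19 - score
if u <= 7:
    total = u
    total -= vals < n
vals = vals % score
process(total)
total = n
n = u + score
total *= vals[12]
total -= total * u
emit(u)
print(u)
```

Transformed code:
n = m % 54
total = 19 - 54
if u <= 7:
    total = u
    total = total - (vals < n)
vals = vals % 54
process(total)
total = n
n = u + 54
total = total * vals[12]
total = total - total * u
emit(u)
print(u)

total = total - total * u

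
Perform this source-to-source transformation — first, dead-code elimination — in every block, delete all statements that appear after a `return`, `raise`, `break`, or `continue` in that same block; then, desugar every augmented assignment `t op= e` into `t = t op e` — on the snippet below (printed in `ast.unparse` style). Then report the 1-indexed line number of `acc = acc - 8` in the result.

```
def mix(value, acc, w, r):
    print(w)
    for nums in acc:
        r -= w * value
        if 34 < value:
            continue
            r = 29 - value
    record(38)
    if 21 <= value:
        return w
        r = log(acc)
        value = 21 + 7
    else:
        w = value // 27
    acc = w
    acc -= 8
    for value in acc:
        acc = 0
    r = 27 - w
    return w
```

Transformed code:
def mix(value, acc, w, r):
    print(w)
    for nums in acc:
        r = r - w * value
        if 34 < value:
            continue
    record(38)
    if 21 <= value:
        return w
    else:
        w = value // 27
    acc = w
    acc = acc - 8
    for value in acc:
        acc = 0
    r = 27 - w
    return w

13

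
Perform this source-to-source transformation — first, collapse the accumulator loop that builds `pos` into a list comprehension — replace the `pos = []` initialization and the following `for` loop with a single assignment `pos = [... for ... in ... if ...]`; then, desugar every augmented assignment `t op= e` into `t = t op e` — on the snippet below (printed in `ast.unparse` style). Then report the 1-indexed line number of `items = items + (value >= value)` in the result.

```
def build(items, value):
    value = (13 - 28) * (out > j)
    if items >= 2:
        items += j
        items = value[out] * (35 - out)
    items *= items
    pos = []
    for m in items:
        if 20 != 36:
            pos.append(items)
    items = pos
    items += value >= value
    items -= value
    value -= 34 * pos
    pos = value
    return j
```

9

Transformed code:
def build(items, value):
    value = (13 - 28) * (out > j)
    if items >= 2:
        items = items + j
        items = value[out] * (35 - out)
    items = items * items
    pos = [items for m in items if 20 != 36]
    items = pos
    items = items + (value >= value)
    items = items - value
    value = value - 34 * pos
    pos = value
    return j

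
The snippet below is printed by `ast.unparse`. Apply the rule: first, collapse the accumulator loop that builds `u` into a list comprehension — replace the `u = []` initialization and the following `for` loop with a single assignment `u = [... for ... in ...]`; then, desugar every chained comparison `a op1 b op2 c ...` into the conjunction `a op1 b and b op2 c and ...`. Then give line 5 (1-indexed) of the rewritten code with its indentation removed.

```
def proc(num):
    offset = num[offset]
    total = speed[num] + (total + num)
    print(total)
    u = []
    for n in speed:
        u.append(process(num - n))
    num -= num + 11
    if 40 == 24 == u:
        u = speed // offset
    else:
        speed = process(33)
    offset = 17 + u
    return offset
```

u = [process(num - n) for n in speed]

Transformed code:
def proc(num):
    offset = num[offset]
    total = speed[num] + (total + num)
    print(total)
    u = [process(num - n) for n in speed]
    num -= num + 11
    if 40 == 24 and 24 == u:
        u = speed // offset
    else:
        speed = process(33)
    offset = 17 + u
    return offset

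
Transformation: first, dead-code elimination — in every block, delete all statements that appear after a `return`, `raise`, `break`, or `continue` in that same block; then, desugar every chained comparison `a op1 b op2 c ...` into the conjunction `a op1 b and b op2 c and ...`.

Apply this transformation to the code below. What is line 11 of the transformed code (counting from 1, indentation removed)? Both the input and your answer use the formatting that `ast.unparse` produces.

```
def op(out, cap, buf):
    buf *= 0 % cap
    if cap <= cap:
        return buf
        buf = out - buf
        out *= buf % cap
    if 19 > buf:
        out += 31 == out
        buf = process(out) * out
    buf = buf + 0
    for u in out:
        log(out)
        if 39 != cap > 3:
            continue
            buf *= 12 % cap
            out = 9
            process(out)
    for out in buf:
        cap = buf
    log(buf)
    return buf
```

Transformed code:
def op(out, cap, buf):
    buf *= 0 % cap
    if cap <= cap:
        return buf
    if 19 > buf:
        out += 31 == out
        buf = process(out) * out
    buf = buf + 0
    for u in out:
        log(out)
        if 39 != cap and cap > 3:
            continue
    for out in buf:
        cap = buf
    log(buf)
    return buf

if 39 != cap and cap > 3:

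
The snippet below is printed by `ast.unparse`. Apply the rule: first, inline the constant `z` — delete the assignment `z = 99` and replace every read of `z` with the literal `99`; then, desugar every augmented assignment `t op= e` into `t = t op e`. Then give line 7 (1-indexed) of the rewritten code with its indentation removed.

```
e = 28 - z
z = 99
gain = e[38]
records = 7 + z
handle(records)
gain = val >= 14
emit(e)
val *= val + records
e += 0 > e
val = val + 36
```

val = val * (val + records)

Transformed code:
e = 28 - 99
gain = e[38]
records = 7 + 99
handle(records)
gain = val >= 14
emit(e)
val = val * (val + records)
e = e + (0 > e)
val = val + 36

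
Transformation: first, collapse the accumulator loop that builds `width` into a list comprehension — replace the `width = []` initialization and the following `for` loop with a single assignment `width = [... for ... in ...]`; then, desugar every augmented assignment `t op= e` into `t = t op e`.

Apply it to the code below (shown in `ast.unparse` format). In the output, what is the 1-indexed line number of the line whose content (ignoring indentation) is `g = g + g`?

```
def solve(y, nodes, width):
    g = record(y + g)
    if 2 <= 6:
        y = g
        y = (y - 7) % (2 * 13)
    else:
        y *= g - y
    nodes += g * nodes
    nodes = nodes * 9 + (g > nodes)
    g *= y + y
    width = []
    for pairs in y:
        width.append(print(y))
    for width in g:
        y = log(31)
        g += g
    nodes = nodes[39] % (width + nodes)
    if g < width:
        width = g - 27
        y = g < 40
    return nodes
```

Transformed code:
def solve(y, nodes, width):
    g = record(y + g)
    if 2 <= 6:
        y = g
        y = (y - 7) % (2 * 13)
    else:
        y = y * (g - y)
    nodes = nodes + g * nodes
    nodes = nodes * 9 + (g > nodes)
    g = g * (y + y)
    width = [print(y) for pairs in y]
    for width in g:
        y = log(31)
        g = g + g
    nodes = nodes[39] % (width + nodes)
    if g < width:
        width = g - 27
        y = g < 40
    return nodes

14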